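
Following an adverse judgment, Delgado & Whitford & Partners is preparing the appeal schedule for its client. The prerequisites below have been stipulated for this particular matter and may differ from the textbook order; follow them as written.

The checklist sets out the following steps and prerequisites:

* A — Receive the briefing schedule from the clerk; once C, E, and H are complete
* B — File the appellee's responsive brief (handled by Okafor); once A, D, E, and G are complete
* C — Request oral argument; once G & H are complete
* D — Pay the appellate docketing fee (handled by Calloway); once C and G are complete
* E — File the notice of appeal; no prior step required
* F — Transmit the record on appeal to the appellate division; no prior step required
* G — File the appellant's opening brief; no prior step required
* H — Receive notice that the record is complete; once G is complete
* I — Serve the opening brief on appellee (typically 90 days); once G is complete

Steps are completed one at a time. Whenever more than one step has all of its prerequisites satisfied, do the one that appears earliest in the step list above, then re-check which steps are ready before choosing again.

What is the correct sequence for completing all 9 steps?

E → F → G → H → C → A → D → B → I

E, F and G have no prerequisites; E is listed earlier, so E is first.
F and G are both available; F is listed earlier → F.
Next only G has its prerequisites met → G.
H and I are both available; H is listed earlier → H.
C and I are both available; C is listed earlier → C.
A and D now also ready, so the ready set is {A, D, I}; A is listed earlier → A.
D and I are both available; D is listed earlier → D.
B and I are both available; B is listed earlier → B.
That leaves I as the only ready step → I.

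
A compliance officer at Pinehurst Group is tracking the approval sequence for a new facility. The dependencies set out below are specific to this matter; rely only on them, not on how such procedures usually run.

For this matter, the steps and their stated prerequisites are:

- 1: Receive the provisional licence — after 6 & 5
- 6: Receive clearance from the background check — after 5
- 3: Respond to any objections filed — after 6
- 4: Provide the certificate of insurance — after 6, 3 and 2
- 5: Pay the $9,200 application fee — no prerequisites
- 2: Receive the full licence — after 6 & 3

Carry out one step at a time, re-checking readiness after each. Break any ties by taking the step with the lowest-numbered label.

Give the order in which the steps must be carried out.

5 is the only step with nothing outstanding, so it goes first.
6 needed 5, now all done → 6.
1 and 3 are both available; 1 has the earlier label → 1.
Next only 3 has its prerequisites met → 3.
Next only 2 has its prerequisites met → 2.
4 is the only step now ready → 4.

5 → 6 → 1 → 3 → 2 → 4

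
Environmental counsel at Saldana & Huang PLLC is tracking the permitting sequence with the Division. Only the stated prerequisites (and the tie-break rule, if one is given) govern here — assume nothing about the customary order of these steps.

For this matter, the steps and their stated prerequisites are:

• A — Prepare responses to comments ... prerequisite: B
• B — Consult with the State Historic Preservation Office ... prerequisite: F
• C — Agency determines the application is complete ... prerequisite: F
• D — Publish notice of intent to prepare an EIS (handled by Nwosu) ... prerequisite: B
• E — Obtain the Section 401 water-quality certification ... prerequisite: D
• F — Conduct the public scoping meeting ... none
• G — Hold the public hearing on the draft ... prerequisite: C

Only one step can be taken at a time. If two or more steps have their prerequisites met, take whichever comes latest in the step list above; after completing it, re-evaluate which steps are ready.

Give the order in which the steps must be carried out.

Only F has no prerequisites, so it is first.
C and B are both available; C is listed later → C.
G and B are both available; G is listed later → G.
B needed F, now all done → B.
Now D and A have their prerequisites met. D is listed later, so D next.
Ready: E and A. E is listed later → E.
Next only A has its prerequisites met → A.

F, C, G, B, D, E, A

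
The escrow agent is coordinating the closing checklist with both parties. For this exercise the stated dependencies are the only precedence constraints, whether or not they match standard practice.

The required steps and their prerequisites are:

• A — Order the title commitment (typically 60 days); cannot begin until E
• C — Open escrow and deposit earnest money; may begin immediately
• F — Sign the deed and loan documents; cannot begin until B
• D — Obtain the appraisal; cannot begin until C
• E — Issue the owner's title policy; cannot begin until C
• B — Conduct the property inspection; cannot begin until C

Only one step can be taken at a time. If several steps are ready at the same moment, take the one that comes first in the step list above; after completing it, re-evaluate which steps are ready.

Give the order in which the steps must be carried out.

C, D, E, A, B, F

Only C has no prerequisites, so it is first.
D, E and B are all available; D is listed earlier → D.
E and B are both available; E is listed earlier → E.
Now A and B have their prerequisites met. A is listed earlier, so A next.
B is the only step now ready → B.
That leaves F as the only ready step → F.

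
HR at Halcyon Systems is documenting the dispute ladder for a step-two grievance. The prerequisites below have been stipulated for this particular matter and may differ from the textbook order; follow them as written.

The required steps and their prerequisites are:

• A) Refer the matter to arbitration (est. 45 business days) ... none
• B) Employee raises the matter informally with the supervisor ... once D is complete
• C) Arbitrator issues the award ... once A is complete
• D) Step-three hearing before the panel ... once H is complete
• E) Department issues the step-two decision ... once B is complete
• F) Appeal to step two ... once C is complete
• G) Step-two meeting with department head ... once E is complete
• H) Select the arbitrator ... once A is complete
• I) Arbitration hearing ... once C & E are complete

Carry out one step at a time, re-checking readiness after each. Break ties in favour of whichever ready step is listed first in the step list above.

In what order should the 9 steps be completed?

A, C, F, H, D, B, E, G, I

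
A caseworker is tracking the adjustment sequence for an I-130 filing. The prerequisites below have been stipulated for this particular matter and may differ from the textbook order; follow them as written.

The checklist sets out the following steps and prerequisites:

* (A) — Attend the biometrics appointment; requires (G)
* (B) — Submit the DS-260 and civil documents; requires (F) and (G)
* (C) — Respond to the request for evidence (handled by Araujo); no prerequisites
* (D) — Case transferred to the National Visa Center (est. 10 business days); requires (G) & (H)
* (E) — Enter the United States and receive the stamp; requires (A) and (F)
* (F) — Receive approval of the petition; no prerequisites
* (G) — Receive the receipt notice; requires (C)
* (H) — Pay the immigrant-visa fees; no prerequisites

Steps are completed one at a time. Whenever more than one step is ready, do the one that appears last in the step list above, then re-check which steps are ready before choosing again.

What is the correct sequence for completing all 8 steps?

(H), (F) and (C) have no prerequisites; (H) is listed later, so (H) is first.
Now (F) and (C) have their prerequisites met. (F) is listed later, so (F) next.
(C) is the only step now ready → (C).
That leaves (G) as the only ready step → (G).
Now (D), (B) and (A) have their prerequisites met. (D) is listed later, so (D) next.
(B) and (A) are both available; (B) is listed later → (B).
(A) needed (G), now all done → (A).
That leaves (E) as the only ready step → (E).

(H) (F) (C) (G) (D) (B) (A) (E)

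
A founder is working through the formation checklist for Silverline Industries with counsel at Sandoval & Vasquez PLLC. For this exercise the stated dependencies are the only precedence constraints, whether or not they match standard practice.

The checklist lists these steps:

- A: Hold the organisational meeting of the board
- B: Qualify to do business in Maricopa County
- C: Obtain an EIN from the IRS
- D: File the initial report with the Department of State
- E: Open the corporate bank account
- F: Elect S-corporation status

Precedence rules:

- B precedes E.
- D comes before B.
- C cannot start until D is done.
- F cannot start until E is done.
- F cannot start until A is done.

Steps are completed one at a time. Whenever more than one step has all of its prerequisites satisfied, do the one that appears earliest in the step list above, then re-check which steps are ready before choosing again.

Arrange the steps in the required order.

A, D, B, C, E, F

Nothing is required for A and D. A is listed earlier → A first.
That leaves D as the only ready step → D.
B and C are both available; B is listed earlier → B.
E now also ready, so the ready set is {C, E}; C is listed earlier → C.
That leaves E as the only ready step → E.
Next only F has its prerequisites met → F.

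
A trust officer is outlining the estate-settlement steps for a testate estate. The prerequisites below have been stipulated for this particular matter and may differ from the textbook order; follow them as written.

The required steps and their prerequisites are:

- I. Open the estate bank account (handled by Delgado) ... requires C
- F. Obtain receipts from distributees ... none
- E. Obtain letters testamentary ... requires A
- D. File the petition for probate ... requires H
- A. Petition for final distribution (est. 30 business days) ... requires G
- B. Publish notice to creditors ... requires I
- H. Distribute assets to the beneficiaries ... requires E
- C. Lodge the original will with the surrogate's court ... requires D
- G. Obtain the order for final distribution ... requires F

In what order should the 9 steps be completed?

F G A E H D C I B

Only F has no prerequisites, so it is first.
That leaves G as the only ready step → G.
A is the only step now ready → A.
E is the only step now ready → E.
H is the only step now ready → H.
D is the only step now ready → D.
C needed D, now all done → C.
That leaves I as the only ready step → I.
B needed I, now all done → B.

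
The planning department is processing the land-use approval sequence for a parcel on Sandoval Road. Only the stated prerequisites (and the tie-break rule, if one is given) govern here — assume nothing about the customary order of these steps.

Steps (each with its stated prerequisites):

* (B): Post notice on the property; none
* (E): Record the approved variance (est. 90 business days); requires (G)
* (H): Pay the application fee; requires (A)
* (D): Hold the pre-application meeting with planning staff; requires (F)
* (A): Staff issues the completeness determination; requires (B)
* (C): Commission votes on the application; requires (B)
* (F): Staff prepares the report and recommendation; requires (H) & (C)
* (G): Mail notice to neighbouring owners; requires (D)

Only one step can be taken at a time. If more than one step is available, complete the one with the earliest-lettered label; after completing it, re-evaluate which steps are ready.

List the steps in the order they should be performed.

(B), (A), (C), (H), (F), (D), (G), (E)

(B) has no prerequisites → (B) first.
Now (A) and (C) have their prerequisites met. (A) has the earlier label, so (A) next.
(H) now also ready, so the ready set is {(C), (H)}; (C) has the earlier label → (C).
(H) is the only step now ready → (H).
(F) needed (C) and (H), now all done → (F).
(D) needed (F), now all done → (D).
Next only (G) has its prerequisites met → (G).
(E) needed (G), now all done → (E).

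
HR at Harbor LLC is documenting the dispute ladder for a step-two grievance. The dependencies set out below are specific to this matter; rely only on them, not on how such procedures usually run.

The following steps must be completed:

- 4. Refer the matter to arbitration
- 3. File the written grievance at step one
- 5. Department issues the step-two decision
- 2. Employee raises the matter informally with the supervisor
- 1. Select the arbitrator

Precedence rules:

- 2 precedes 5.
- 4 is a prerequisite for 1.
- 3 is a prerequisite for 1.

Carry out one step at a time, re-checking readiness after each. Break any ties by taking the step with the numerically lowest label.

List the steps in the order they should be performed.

2, 3, 4, 1, 5

2, 3 and 4 have no prerequisites; 2 has the earlier label, so 2 is first.
Now 3, 4 and 5 have their prerequisites met. 3 has the earlier label, so 3 next.
4 and 5 are both available; 4 has the earlier label → 4.
1 now also ready, so the ready set is {1, 5}; 1 has the earlier label → 1.
5 needed 2, now all done → 5.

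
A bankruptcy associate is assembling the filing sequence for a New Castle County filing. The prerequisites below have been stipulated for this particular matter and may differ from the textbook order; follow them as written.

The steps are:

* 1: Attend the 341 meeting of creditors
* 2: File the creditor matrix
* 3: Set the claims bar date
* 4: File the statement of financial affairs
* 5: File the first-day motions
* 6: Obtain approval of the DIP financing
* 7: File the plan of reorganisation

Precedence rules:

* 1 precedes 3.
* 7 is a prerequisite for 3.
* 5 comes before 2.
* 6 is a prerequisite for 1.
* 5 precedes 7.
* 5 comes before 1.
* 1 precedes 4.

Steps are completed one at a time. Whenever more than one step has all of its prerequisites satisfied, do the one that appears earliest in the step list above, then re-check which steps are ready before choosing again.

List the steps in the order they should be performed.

5 → 2 → 6 → 1 → 4 → 7 → 3

5 and 6 have no prerequisites; 5 is listed earlier, so 5 is first.
Now 2, 6 and 7 have their prerequisites met. 2 is listed earlier, so 2 next.
Ready: 6 and 7. 6 is listed earlier → 6.
Now 1 and 7 have their prerequisites met. 1 is listed earlier, so 1 next.
4 now also ready, so the ready set is {4, 7}; 4 is listed earlier → 4.
7 needed 5, now all done → 7.
3 is the only step now ready → 3.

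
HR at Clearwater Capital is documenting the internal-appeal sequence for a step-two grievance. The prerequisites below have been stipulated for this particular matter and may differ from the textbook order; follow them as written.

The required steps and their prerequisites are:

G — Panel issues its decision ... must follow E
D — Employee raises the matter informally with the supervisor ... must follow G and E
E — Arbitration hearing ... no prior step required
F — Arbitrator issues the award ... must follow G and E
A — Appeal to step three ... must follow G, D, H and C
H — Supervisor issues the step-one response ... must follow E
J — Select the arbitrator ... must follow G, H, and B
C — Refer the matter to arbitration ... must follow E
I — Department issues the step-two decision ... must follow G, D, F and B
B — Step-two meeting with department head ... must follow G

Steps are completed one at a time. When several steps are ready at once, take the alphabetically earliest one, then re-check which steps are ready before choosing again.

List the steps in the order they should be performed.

E → C → G → B → D → F → H → A → I → J

E is the only step with nothing outstanding, so it goes first.
Ready: C, G and H. C has the earlier label → C.
Now G and H have their prerequisites met. G has the earlier label, so G next.
Ready: B, D, F and H. B has the earlier label → B.
Ready: D, F and H. D has the earlier label → D.
Now F and H have their prerequisites met. F has the earlier label, so F next.
I now also ready, so the ready set is {H, I}; H has the earlier label → H.
A and J now also ready, so the ready set is {A, I, J}; A has the earlier label → A.
I and J are both available; I has the earlier label → I.
Next only J has its prerequisites met → J.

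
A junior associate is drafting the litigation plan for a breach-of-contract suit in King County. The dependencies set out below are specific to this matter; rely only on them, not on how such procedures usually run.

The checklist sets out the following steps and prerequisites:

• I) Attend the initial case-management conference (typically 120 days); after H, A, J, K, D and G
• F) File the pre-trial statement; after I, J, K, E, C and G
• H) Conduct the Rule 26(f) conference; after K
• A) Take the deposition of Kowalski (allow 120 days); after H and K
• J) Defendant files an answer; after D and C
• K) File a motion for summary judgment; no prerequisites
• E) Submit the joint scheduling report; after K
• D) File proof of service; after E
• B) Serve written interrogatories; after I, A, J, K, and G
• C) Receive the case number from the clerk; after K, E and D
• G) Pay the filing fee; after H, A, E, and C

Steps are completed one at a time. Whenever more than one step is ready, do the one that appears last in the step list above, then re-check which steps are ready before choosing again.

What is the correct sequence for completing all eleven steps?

Only K has no prerequisites, so it is first.
E and H are both available; E is listed later → E.
D and H are both available; D is listed later → D.
Now C and H have their prerequisites met. C is listed later, so C next.
J and H are both available; J is listed later → J.
Next only H has its prerequisites met → H.
A needed K and H, now all done → A.
Next only G has its prerequisites met → G.
I needed G, D, K, J, A and H, now all done → I.
B and F are both available; B is listed later → B.
Next only F has its prerequisites met → F.

K → E → D → C → J → H → A → G → I → B → F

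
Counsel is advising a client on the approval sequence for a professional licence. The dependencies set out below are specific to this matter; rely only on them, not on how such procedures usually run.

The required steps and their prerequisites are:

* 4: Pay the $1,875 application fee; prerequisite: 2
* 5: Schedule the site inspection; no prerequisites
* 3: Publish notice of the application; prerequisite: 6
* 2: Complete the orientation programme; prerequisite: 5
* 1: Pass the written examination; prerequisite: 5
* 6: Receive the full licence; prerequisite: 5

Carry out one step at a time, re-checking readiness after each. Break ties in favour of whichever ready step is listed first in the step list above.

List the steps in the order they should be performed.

5 → 2 → 4 → 1 → 6 → 3

5 is the only step with nothing outstanding, so it goes first.
Ready: 2, 1 and 6. 2 is listed earlier → 2.
Ready: 4, 1 and 6. 4 is listed earlier → 4.
1 and 6 are both available; 1 is listed earlier → 1.
6 needed 5, now all done → 6.
3 needed 6, now all done → 3.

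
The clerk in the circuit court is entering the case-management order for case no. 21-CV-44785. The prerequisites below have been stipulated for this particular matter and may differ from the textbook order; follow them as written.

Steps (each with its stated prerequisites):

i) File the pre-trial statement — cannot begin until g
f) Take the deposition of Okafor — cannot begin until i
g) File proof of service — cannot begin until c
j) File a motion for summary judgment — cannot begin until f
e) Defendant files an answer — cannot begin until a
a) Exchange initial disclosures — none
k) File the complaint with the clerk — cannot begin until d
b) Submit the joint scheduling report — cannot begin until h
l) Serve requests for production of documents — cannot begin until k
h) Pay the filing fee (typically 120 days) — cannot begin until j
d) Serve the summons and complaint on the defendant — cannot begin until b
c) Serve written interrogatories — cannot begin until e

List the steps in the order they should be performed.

a e c g i f j h b d k l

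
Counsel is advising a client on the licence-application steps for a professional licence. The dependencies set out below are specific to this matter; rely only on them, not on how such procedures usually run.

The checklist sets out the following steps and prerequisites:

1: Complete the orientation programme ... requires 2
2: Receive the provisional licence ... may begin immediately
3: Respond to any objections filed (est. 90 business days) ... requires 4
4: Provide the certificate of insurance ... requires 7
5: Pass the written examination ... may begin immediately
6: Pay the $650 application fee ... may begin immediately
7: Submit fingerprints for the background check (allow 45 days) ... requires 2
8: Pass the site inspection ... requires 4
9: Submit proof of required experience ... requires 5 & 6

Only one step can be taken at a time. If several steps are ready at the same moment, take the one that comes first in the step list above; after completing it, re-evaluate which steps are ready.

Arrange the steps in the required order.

2 1 5 6 7 4 3 8 9

Nothing is required for 2, 5 and 6. 2 is listed earlier → 2 first.
1 and 7 now also ready, so the ready set is {1, 5, 6, 7}; 1 is listed earlier → 1.
5, 6 and 7 are all available; 5 is listed earlier → 5.
Ready: 6 and 7. 6 is listed earlier → 6.
9 now also ready, so the ready set is {7, 9}; 7 is listed earlier → 7.
4 and 9 are both available; 4 is listed earlier → 4.
Ready: 3, 8 and 9. 3 is listed earlier → 3.
8 and 9 are both available; 8 is listed earlier → 8.
Next only 9 has its prerequisites met → 9.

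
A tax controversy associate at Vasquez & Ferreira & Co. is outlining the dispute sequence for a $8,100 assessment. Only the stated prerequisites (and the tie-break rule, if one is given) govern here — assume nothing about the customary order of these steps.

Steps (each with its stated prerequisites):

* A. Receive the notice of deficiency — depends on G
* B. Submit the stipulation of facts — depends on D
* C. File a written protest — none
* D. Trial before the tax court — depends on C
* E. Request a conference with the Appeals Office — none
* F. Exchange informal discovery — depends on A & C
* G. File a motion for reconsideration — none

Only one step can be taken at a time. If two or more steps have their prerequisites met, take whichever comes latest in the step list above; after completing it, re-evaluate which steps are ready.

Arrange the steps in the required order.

G, E, C, D, B, A, F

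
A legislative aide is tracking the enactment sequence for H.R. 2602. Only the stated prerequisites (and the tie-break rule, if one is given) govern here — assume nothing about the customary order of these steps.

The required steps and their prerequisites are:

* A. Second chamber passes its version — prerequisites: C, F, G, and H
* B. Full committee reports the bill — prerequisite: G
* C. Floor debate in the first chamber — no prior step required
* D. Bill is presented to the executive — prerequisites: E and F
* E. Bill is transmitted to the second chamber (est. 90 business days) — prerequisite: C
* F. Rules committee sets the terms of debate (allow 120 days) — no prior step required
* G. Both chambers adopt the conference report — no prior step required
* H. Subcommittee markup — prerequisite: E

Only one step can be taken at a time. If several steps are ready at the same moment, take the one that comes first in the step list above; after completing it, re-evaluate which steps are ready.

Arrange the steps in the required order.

C E F D G B H A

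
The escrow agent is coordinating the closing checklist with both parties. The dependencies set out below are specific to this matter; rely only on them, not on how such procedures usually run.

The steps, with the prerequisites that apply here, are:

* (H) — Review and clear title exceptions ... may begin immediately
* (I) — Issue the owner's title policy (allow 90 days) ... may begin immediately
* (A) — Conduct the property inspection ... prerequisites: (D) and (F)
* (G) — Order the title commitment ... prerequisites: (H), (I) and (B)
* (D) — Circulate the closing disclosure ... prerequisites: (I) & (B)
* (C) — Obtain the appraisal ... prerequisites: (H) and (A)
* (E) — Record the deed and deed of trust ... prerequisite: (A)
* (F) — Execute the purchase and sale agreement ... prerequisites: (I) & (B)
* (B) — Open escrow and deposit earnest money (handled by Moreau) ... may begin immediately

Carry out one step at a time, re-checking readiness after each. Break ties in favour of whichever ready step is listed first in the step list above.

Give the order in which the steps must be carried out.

(H), (I), (B), (G), (D), (F), (A), (C), (E)

Nothing is required for (H), (I) and (B). (H) is listed earlier → (H) first.
Now (I) and (B) have their prerequisites met. (I) is listed earlier, so (I) next.
(B) is the only step now ready → (B).
(G), (D) and (F) are all available; (G) is listed earlier → (G).
Now (D) and (F) have their prerequisites met. (D) is listed earlier, so (D) next.
That leaves (F) as the only ready step → (F).
Next only (A) has its prerequisites met → (A).
(C) and (E) are both available; (C) is listed earlier → (C).
That leaves (E) as the only ready step → (E).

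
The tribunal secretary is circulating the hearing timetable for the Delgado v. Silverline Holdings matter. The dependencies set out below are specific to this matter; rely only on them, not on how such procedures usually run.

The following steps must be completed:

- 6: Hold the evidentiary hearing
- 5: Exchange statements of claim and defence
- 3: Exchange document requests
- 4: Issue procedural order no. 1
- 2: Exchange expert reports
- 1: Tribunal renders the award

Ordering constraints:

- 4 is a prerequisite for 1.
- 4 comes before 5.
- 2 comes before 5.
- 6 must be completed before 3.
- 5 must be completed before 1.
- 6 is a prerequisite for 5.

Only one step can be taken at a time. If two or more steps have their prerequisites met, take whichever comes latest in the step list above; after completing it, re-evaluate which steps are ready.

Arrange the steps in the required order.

2, 4, 6, 3, 5, 1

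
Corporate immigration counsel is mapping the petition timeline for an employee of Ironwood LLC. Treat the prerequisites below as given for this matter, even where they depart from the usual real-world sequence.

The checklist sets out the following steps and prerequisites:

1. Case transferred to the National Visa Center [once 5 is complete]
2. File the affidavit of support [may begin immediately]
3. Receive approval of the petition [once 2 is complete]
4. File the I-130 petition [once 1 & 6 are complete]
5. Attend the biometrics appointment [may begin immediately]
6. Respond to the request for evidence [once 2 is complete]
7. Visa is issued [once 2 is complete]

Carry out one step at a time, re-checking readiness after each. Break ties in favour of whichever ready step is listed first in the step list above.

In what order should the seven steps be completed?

2, 3, 5, 1, 6, 4, 7

Nothing is required for 2 and 5. 2 is listed earlier → 2 first.
3, 5, 6 and 7 are all available; 3 is listed earlier → 3.
Ready: 5, 6 and 7. 5 is listed earlier → 5.
Ready: 1, 6 and 7. 1 is listed earlier → 1.
Ready: 6 and 7. 6 is listed earlier → 6.
Ready: 4 and 7. 4 is listed earlier → 4.
That leaves 7 as the only ready step → 7.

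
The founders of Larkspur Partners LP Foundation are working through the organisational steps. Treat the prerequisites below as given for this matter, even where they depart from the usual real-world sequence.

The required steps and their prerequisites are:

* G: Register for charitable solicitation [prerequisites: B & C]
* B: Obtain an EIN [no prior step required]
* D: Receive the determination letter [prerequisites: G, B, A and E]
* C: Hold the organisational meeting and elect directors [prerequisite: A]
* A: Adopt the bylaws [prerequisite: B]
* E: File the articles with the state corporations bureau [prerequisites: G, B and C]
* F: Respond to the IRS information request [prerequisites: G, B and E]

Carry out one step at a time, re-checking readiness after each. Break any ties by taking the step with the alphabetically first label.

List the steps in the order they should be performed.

B has no prerequisites → B first.
A needed B, now all done → A.
Next only C has its prerequisites met → C.
Next only G has its prerequisites met → G.
That leaves E as the only ready step → E.
Ready: D and F. D has the earlier label → D.
That leaves F as the only ready step → F.

B → A → C → G → E → D → F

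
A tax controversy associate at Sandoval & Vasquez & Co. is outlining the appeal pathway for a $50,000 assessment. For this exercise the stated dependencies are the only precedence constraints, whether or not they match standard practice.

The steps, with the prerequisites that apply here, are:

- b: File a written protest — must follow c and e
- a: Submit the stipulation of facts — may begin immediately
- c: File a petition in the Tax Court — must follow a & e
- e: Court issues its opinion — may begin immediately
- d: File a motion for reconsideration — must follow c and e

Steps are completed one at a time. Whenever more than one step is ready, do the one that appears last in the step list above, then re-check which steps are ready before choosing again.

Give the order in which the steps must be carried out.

e a c d b

e and a have no prerequisites; e is listed later, so e is first.
That leaves a as the only ready step → a.
c needed e and a, now all done → c.
Now d and b have their prerequisites met. d is listed later, so d next.
That leaves b as the only ready step → b.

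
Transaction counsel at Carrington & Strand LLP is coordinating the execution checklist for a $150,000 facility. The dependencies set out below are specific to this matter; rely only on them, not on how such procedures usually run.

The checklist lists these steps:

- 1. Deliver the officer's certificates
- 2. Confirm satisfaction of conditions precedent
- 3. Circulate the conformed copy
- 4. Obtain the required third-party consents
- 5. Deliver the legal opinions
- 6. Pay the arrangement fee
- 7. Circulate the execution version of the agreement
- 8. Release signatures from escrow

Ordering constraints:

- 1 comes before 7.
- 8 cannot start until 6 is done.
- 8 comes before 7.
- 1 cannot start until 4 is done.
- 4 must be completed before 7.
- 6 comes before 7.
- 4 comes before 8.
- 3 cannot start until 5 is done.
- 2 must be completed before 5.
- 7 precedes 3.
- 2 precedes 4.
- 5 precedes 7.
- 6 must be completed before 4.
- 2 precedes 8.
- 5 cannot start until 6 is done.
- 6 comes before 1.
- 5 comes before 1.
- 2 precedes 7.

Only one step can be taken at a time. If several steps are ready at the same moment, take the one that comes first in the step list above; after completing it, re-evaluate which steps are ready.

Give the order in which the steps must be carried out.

2 6 4 5 1 8 7 3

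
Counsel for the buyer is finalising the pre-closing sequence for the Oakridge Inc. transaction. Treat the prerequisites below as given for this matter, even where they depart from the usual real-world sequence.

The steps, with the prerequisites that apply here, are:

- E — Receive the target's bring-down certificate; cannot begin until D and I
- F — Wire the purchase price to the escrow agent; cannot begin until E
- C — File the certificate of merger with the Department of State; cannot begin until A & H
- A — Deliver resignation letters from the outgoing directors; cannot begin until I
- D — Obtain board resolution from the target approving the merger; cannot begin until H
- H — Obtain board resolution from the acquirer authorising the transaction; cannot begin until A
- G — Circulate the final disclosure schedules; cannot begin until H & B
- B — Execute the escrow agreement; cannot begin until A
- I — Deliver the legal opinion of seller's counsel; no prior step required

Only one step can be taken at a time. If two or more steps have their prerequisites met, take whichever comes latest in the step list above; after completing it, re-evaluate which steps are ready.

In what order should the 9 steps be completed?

I is the only step with nothing outstanding, so it goes first.
That leaves A as the only ready step → A.
B and H are both available; B is listed later → B.
H is the only step now ready → H.
Ready: G, D and C. G is listed later → G.
D and C are both available; D is listed later → D.
E now also ready, so the ready set is {C, E}; C is listed later → C.
Next only E has its prerequisites met → E.
That leaves F as the only ready step → F.

I A B H G D C E F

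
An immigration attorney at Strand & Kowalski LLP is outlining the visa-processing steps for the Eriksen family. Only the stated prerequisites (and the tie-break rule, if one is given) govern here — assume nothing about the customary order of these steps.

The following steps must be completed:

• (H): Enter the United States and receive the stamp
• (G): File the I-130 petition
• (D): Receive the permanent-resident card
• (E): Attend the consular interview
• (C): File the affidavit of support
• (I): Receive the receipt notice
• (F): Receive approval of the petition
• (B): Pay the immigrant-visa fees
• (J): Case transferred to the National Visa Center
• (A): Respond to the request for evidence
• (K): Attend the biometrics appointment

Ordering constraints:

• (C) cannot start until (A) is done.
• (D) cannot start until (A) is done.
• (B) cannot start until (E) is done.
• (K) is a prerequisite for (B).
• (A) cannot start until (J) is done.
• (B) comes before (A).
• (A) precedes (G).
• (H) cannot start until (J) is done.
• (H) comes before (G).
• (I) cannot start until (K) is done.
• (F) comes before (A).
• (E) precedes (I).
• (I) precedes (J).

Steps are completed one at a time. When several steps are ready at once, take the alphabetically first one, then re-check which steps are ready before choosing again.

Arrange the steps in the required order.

(E) → (F) → (K) → (B) → (I) → (J) → (A) → (C) → (D) → (H) → (G)

Nothing is required for (E), (F) and (K). (E) has the earlier label → (E) first.
(F) and (K) are both available; (F) has the earlier label → (F).
Next only (K) has its prerequisites met → (K).
Now (B) and (I) have their prerequisites met. (B) has the earlier label, so (B) next.
Next only (I) has its prerequisites met → (I).
That leaves (J) as the only ready step → (J).
Now (A) and (H) have their prerequisites met. (A) has the earlier label, so (A) next.
(C), (D) and (H) are all available; (C) has the earlier label → (C).
Now (D) and (H) have their prerequisites met. (D) has the earlier label, so (D) next.
(H) is the only step now ready → (H).
(G) is the only step now ready → (G).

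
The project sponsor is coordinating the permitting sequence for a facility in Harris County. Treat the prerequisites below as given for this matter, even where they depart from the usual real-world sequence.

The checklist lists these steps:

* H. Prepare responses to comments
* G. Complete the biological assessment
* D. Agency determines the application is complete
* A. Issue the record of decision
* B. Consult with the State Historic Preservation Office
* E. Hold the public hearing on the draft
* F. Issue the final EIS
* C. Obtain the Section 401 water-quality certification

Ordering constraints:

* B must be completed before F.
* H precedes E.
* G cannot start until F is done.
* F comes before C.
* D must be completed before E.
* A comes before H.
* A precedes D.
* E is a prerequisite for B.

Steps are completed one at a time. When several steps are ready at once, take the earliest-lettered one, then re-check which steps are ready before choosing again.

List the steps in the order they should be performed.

A D H E B F C G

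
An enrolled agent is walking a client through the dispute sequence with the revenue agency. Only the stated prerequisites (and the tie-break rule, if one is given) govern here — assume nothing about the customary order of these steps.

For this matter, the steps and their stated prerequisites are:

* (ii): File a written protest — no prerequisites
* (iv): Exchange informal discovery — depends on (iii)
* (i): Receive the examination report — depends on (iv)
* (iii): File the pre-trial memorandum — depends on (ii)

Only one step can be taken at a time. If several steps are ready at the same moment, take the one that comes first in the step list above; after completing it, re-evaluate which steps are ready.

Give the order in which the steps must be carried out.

(ii) has no prerequisites → (ii) first.
(iii) needed (ii), now all done → (iii).
That leaves (iv) as the only ready step → (iv).
That leaves (i) as the only ready step → (i).

(ii), (iii), (iv), (i)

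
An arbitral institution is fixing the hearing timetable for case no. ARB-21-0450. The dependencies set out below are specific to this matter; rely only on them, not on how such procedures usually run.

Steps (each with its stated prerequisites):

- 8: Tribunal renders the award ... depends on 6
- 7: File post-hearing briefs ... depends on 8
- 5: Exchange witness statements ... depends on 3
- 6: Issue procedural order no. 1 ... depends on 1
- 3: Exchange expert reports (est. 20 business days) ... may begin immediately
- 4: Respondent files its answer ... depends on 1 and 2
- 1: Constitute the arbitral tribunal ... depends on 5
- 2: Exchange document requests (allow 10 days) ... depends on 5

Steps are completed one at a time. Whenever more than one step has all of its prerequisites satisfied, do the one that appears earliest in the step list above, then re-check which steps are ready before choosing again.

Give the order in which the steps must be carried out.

3, 5, 1, 6, 8, 7, 2, 4

3 has no prerequisites → 3 first.
That leaves 5 as the only ready step → 5.
Ready: 1 and 2. 1 is listed earlier → 1.
6 now also ready, so the ready set is {6, 2}; 6 is listed earlier → 6.
8 now also ready, so the ready set is {8, 2}; 8 is listed earlier → 8.
7 now also ready, so the ready set is {7, 2}; 7 is listed earlier → 7.
That leaves 2 as the only ready step → 2.
4 is the only step now ready → 4.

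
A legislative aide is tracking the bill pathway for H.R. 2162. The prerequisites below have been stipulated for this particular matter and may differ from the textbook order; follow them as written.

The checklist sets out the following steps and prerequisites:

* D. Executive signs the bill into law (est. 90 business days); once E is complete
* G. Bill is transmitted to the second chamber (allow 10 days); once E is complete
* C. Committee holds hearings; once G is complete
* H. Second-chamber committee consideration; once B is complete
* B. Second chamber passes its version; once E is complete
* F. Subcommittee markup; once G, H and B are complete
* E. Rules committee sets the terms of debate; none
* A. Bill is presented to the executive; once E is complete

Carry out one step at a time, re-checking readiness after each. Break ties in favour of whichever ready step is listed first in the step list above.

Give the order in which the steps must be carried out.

E, D, G, C, B, H, F, A

E has no prerequisites → E first.
Ready: D, G, B and A. D is listed earlier → D.
Now G, B and A have their prerequisites met. G is listed earlier, so G next.
C now also ready, so the ready set is {C, B, A}; C is listed earlier → C.
B and A are both available; B is listed earlier → B.
H and A are both available; H is listed earlier → H.
F now also ready, so the ready set is {F, A}; F is listed earlier → F.
A is the only step now ready → A.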